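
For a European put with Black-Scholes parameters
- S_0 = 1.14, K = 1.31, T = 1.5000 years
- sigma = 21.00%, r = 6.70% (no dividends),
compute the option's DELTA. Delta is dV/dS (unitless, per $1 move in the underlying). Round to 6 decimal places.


Answer: Delta = -0.508412

Derivation:
d1 = -0.0210884535; d2 = -0.2782848765
phi(d1) = 0.3988535809; exp(-qT) = 1.0000000000; exp(-rT) = 0.9043851124
N(-d1) = 0.5084124522
Delta = -exp(-qT) * N(-d1) = -1.0000000000 * 0.5084124522 = -0.508412


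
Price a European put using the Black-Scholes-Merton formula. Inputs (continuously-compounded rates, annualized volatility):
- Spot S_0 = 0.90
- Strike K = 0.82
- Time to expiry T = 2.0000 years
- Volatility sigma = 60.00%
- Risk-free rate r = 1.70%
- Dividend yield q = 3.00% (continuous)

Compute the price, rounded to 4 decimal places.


d1 = (ln(S/K) + (r - q + 0.5*sigma^2) * T) / (sigma * sqrt(T)) = 0.50333089
d2 = d1 - sigma * sqrt(T) = -0.34519725
exp(-rT) = 0.96657150; exp(-qT) = 0.94176453
P = K * exp(-rT) * N(-d2) - S_0 * exp(-qT) * N(-d1)
N(-d1) = 0.30736583; N(-d2) = 0.63502696
P = 0.8200 * 0.96657150 * 0.63502696 - 0.9000 * 0.94176453 * 0.30736583 = 0.2428

Answer: Price = 0.2428


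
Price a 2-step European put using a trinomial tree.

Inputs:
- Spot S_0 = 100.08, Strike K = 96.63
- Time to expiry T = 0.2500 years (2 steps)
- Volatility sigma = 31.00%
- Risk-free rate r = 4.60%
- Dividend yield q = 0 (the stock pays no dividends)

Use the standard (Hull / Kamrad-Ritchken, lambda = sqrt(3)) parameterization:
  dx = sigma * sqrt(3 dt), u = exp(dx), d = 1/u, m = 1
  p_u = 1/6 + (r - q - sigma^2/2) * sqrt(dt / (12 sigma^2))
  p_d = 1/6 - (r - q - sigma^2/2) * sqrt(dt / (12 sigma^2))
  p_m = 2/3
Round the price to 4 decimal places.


Answer: Price = V(0,0) = 3.8356

Derivation:
dt = T/N = 0.125000; dx = sigma*sqrt(3*dt) = 0.189835
u = exp(dx) = 1.209051; d = 1/u = 0.827095
p_u = 0.165992, p_m = 0.666667, p_d = 0.167342
Discount per step: exp(-r*dt) = 0.994266
Stock lattice S(k, j) with j the centered position index:
  k=0: S(0,+0) = 100.0800
  k=1: S(1,-1) = 82.7757; S(1,+0) = 100.0800; S(1,+1) = 121.0018
  k=2: S(2,-2) = 68.4634; S(2,-1) = 82.7757; S(2,+0) = 100.0800; S(2,+1) = 121.0018; S(2,+2) = 146.2973
Terminal payoffs V(N, j) = max(K - S_T, 0):
  V(2,-2) = 28.166623; V(2,-1) = 13.854311; V(2,+0) = 0.000000; V(2,+1) = 0.000000; V(2,+2) = 0.000000
Backward induction: V(k, j) = exp(-r*dt) * [p_u * V(k+1, j+1) + p_m * V(k+1, j) + p_d * V(k+1, j-1)]
  V(1,-1) = exp(-r*dt) * [p_u*0.000000 + p_m*13.854311 + p_d*28.166623] = 13.869674
  V(1,+0) = exp(-r*dt) * [p_u*0.000000 + p_m*0.000000 + p_d*13.854311] = 2.305110
  V(1,+1) = exp(-r*dt) * [p_u*0.000000 + p_m*0.000000 + p_d*0.000000] = 0.000000
  V(0,+0) = exp(-r*dt) * [p_u*0.000000 + p_m*2.305110 + p_d*13.869674] = 3.835595


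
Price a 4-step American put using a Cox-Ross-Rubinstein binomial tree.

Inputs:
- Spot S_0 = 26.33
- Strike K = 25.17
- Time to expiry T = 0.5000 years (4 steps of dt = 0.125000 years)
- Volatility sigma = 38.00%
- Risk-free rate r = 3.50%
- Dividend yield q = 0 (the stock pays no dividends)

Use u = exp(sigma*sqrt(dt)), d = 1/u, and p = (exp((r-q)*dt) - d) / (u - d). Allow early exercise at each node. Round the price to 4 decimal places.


dt = T/N = 0.125000
u = exp(sigma*sqrt(dt)) = 1.143793; d = 1/u = 0.874284
p = (exp((r-q)*dt) - d) / (u - d) = 0.482732
Discount per step: exp(-r*dt) = 0.995635
Stock lattice S(k, i) with i counting down-moves:
  k=0: S(0,0) = 26.3300
  k=1: S(1,0) = 30.1161; S(1,1) = 23.0199
  k=2: S(2,0) = 34.4466; S(2,1) = 26.3300; S(2,2) = 20.1259
  k=3: S(3,0) = 39.3998; S(3,1) = 30.1161; S(3,2) = 23.0199; S(3,3) = 17.5958
  k=4: S(4,0) = 45.0652; S(4,1) = 34.4466; S(4,2) = 26.3300; S(4,3) = 20.1259; S(4,4) = 15.3837
Terminal payoffs V(N, i) = max(K - S_T, 0):
  V(4,0) = 0.000000; V(4,1) = 0.000000; V(4,2) = 0.000000; V(4,3) = 5.044083; V(4,4) = 9.786311
Backward induction: V(k, i) = exp(-r*dt) * [p * V(k+1, i) + (1-p) * V(k+1, i+1)]; then take max(V_cont, immediate exercise) for American.
  V(3,0) = exp(-r*dt) * [p*0.000000 + (1-p)*0.000000] = 0.000000; exercise = 0.000000; V(3,0) = max -> 0.000000
  V(3,1) = exp(-r*dt) * [p*0.000000 + (1-p)*0.000000] = 0.000000; exercise = 0.000000; V(3,1) = max -> 0.000000
  V(3,2) = exp(-r*dt) * [p*0.000000 + (1-p)*5.044083] = 2.597755; exercise = 2.150109; V(3,2) = max -> 2.597755
  V(3,3) = exp(-r*dt) * [p*5.044083 + (1-p)*9.786311] = 7.464359; exercise = 7.574237; V(3,3) = max -> 7.574237
  V(2,0) = exp(-r*dt) * [p*0.000000 + (1-p)*0.000000] = 0.000000; exercise = 0.000000; V(2,0) = max -> 0.000000
  V(2,1) = exp(-r*dt) * [p*0.000000 + (1-p)*2.597755] = 1.337870; exercise = 0.000000; V(2,1) = max -> 1.337870
  V(2,2) = exp(-r*dt) * [p*2.597755 + (1-p)*7.574237] = 5.149354; exercise = 5.044083; V(2,2) = max -> 5.149354
  V(1,0) = exp(-r*dt) * [p*0.000000 + (1-p)*1.337870] = 0.689017; exercise = 0.000000; V(1,0) = max -> 0.689017
  V(1,1) = exp(-r*dt) * [p*1.337870 + (1-p)*5.149354] = 3.294983; exercise = 2.150109; V(1,1) = max -> 3.294983
  V(0,0) = exp(-r*dt) * [p*0.689017 + (1-p)*3.294983] = 2.028109; exercise = 0.000000; V(0,0) = max -> 2.028109

Answer: Price = V(0,0) = 2.0281


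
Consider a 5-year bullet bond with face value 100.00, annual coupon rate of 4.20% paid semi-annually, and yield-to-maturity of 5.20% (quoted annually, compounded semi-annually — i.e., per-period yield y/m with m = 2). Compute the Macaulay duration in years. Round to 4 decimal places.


Answer: Macaulay duration = 4.5496 years

Derivation:
Coupon per period c = face * coupon_rate / m = 2.100000
Periods per year m = 2; per-period yield y/m = 0.026000
Number of cashflows N = 10
Cashflows (t years, CF_t, discount factor 1/(1+y/m)^(m*t), PV):
  t = 0.5000: CF_t = 2.100000, DF = 0.974659, PV = 2.046784
  t = 1.0000: CF_t = 2.100000, DF = 0.949960, PV = 1.994916
  t = 1.5000: CF_t = 2.100000, DF = 0.925887, PV = 1.944362
  t = 2.0000: CF_t = 2.100000, DF = 0.902424, PV = 1.895090
  t = 2.5000: CF_t = 2.100000, DF = 0.879555, PV = 1.847066
  t = 3.0000: CF_t = 2.100000, DF = 0.857266, PV = 1.800260
  t = 3.5000: CF_t = 2.100000, DF = 0.835542, PV = 1.754639
  t = 4.0000: CF_t = 2.100000, DF = 0.814369, PV = 1.710174
  t = 4.5000: CF_t = 2.100000, DF = 0.793732, PV = 1.666837
  t = 5.0000: CF_t = 102.100000, DF = 0.773618, PV = 78.986366
Price P = sum_t PV_t = 95.646494
Macaulay numerator sum_t t * PV_t:
  t * PV_t at t = 0.5000: 1.023392
  t * PV_t at t = 1.0000: 1.994916
  t * PV_t at t = 1.5000: 2.916544
  t * PV_t at t = 2.0000: 3.790180
  t * PV_t at t = 2.5000: 4.617666
  t * PV_t at t = 3.0000: 5.400779
  t * PV_t at t = 3.5000: 6.141236
  t * PV_t at t = 4.0000: 6.840698
  t * PV_t at t = 4.5000: 7.500765
  t * PV_t at t = 5.0000: 394.931831
Macaulay duration D = (sum_t t * PV_t) / P = 435.158006 / 95.646494 = 4.549649


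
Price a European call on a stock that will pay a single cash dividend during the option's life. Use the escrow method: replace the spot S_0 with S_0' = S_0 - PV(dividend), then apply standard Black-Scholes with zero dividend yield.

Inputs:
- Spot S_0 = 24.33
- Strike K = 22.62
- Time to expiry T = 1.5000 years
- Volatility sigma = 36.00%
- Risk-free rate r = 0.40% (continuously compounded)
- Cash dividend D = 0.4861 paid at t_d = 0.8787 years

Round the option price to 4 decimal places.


Answer: Price = 4.7576

Derivation:
PV(D) = D * exp(-r * t_d) = 0.4861 * 0.99649137 = 0.48439445
S_0' = S_0 - PV(D) = 24.3300 - 0.48439445 = 23.84560555
d1 = (ln(S_0'/K) + (r + sigma^2/2)*T) / (sigma*sqrt(T)) = 0.35373688
d2 = d1 - sigma*sqrt(T) = -0.08717127
exp(-rT) = 0.99401796
N(d1) = 0.63823196; N(d2) = 0.46526769
C = S_0' * N(d1) - K * exp(-rT) * N(d2) = 23.84560555 * 0.63823196 - 22.6200 * 0.99401796 * 0.46526769 = 4.7576


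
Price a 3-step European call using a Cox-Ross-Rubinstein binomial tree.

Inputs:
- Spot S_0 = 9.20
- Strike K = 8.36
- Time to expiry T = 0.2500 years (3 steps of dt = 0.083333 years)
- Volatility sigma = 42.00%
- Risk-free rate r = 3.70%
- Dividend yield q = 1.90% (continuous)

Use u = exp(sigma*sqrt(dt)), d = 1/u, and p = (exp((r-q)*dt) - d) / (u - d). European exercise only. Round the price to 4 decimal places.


Answer: Price = V(0,0) = 1.2355

Derivation:
dt = T/N = 0.083333
u = exp(sigma*sqrt(dt)) = 1.128900; d = 1/u = 0.885818
p = (exp((r-q)*dt) - d) / (u - d) = 0.475902
Discount per step: exp(-r*dt) = 0.996921
Stock lattice S(k, i) with i counting down-moves:
  k=0: S(0,0) = 9.2000
  k=1: S(1,0) = 10.3859; S(1,1) = 8.1495
  k=2: S(2,0) = 11.7246; S(2,1) = 9.2000; S(2,2) = 7.2190
  k=3: S(3,0) = 13.2359; S(3,1) = 10.3859; S(3,2) = 8.1495; S(3,3) = 6.3947
Terminal payoffs V(N, i) = max(S_T - K, 0):
  V(3,0) = 4.875917; V(3,1) = 2.025878; V(3,2) = 0.000000; V(3,3) = 0.000000
Backward induction: V(k, i) = exp(-r*dt) * [p * V(k+1, i) + (1-p) * V(k+1, i+1)].
  V(2,0) = exp(-r*dt) * [p*4.875917 + (1-p)*2.025878] = 3.371804
  V(2,1) = exp(-r*dt) * [p*2.025878 + (1-p)*0.000000] = 0.961151
  V(2,2) = exp(-r*dt) * [p*0.000000 + (1-p)*0.000000] = 0.000000
  V(1,0) = exp(-r*dt) * [p*3.371804 + (1-p)*0.961151] = 2.101894
  V(1,1) = exp(-r*dt) * [p*0.961151 + (1-p)*0.000000] = 0.456005
  V(0,0) = exp(-r*dt) * [p*2.101894 + (1-p)*0.456005] = 1.235471


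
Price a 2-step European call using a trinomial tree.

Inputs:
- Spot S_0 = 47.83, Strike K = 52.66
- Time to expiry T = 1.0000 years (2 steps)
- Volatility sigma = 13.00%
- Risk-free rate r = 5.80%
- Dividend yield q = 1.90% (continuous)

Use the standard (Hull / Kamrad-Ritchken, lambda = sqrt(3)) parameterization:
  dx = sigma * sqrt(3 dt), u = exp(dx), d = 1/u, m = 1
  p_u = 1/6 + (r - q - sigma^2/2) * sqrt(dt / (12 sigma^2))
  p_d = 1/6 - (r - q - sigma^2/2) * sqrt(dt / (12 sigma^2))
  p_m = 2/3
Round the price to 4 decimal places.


Answer: Price = V(0,0) = 1.4947

Derivation:
dt = T/N = 0.500000; dx = sigma*sqrt(3*dt) = 0.159217
u = exp(dx) = 1.172592; d = 1/u = 0.852811
p_u = 0.214636, p_m = 0.666667, p_d = 0.118697
Discount per step: exp(-r*dt) = 0.971416
Stock lattice S(k, j) with j the centered position index:
  k=0: S(0,+0) = 47.8300
  k=1: S(1,-1) = 40.7900; S(1,+0) = 47.8300; S(1,+1) = 56.0851
  k=2: S(2,-2) = 34.7862; S(2,-1) = 40.7900; S(2,+0) = 47.8300; S(2,+1) = 56.0851; S(2,+2) = 65.7649
Terminal payoffs V(N, j) = max(S_T - K, 0):
  V(2,-2) = 0.000000; V(2,-1) = 0.000000; V(2,+0) = 0.000000; V(2,+1) = 3.425084; V(2,+2) = 13.104930
Backward induction: V(k, j) = exp(-r*dt) * [p_u * V(k+1, j+1) + p_m * V(k+1, j) + p_d * V(k+1, j-1)]
  V(1,-1) = exp(-r*dt) * [p_u*0.000000 + p_m*0.000000 + p_d*0.000000] = 0.000000
  V(1,+0) = exp(-r*dt) * [p_u*3.425084 + p_m*0.000000 + p_d*0.000000] = 0.714133
  V(1,+1) = exp(-r*dt) * [p_u*13.104930 + p_m*3.425084 + p_d*0.000000] = 4.950510
  V(0,+0) = exp(-r*dt) * [p_u*4.950510 + p_m*0.714133 + p_d*0.000000] = 1.494665


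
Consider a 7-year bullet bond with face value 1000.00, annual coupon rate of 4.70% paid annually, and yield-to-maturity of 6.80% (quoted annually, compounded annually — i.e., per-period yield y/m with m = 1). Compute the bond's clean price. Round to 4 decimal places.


Coupon per period c = face * coupon_rate / m = 47.000000
Periods per year m = 1; per-period yield y/m = 0.068000
Number of cashflows N = 7
Cashflows (t years, CF_t, discount factor 1/(1+y/m)^(m*t), PV):
  t = 1.0000: CF_t = 47.000000, DF = 0.936330, PV = 44.007491
  t = 2.0000: CF_t = 47.000000, DF = 0.876713, PV = 41.205516
  t = 3.0000: CF_t = 47.000000, DF = 0.820892, PV = 38.581943
  t = 4.0000: CF_t = 47.000000, DF = 0.768626, PV = 36.125415
  t = 5.0000: CF_t = 47.000000, DF = 0.719687, PV = 33.825295
  t = 6.0000: CF_t = 47.000000, DF = 0.673864, PV = 31.671625
  t = 7.0000: CF_t = 1047.000000, DF = 0.630959, PV = 660.614212
Price P = sum_t PV_t = 886.031497

Answer: Price = 886.0315


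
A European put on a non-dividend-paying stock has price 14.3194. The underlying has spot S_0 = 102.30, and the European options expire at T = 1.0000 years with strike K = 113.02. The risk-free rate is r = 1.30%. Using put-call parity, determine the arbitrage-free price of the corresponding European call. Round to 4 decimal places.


Answer: Call price = 5.0592

Derivation:
Put-call parity: C - P = S_0 * exp(-qT) - K * exp(-rT).
S_0 * exp(-qT) = 102.3000 * 1.00000000 = 102.30000000
K * exp(-rT) = 113.0200 * 0.98708414 = 111.56024894
C = P + S*exp(-qT) - K*exp(-rT)
C = 14.3194 + 102.30000000 - 111.56024894 = 5.0592


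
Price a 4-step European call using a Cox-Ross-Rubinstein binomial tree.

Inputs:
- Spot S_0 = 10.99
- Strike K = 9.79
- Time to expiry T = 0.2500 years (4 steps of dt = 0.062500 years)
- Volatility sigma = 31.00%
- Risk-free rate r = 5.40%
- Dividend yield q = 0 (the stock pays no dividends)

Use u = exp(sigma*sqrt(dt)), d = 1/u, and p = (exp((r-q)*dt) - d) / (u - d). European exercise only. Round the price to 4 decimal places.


Answer: Price = V(0,0) = 1.5282

Derivation:
dt = T/N = 0.062500
u = exp(sigma*sqrt(dt)) = 1.080582; d = 1/u = 0.925427
p = (exp((r-q)*dt) - d) / (u - d) = 0.502424
Discount per step: exp(-r*dt) = 0.996631
Stock lattice S(k, i) with i counting down-moves:
  k=0: S(0,0) = 10.9900
  k=1: S(1,0) = 11.8756; S(1,1) = 10.1704
  k=2: S(2,0) = 12.8326; S(2,1) = 10.9900; S(2,2) = 9.4120
  k=3: S(3,0) = 13.8666; S(3,1) = 11.8756; S(3,2) = 10.1704; S(3,3) = 8.7101
  k=4: S(4,0) = 14.9840; S(4,1) = 12.8326; S(4,2) = 10.9900; S(4,3) = 9.4120; S(4,4) = 8.0606
Terminal payoffs V(N, i) = max(S_T - K, 0):
  V(4,0) = 5.194042; V(4,1) = 3.042561; V(4,2) = 1.200000; V(4,3) = 0.000000; V(4,4) = 0.000000
Backward induction: V(k, i) = exp(-r*dt) * [p * V(k+1, i) + (1-p) * V(k+1, i+1)].
  V(3,0) = exp(-r*dt) * [p*5.194042 + (1-p)*3.042561] = 4.109623
  V(3,1) = exp(-r*dt) * [p*3.042561 + (1-p)*1.200000] = 2.118584
  V(3,2) = exp(-r*dt) * [p*1.200000 + (1-p)*0.000000] = 0.600877
  V(3,3) = exp(-r*dt) * [p*0.000000 + (1-p)*0.000000] = 0.000000
  V(2,0) = exp(-r*dt) * [p*4.109623 + (1-p)*2.118584] = 3.108421
  V(2,1) = exp(-r*dt) * [p*2.118584 + (1-p)*0.600877] = 1.358816
  V(2,2) = exp(-r*dt) * [p*0.600877 + (1-p)*0.000000] = 0.300878
  V(1,0) = exp(-r*dt) * [p*3.108421 + (1-p)*1.358816] = 2.230319
  V(1,1) = exp(-r*dt) * [p*1.358816 + (1-p)*0.300878] = 0.829606
  V(0,0) = exp(-r*dt) * [p*2.230319 + (1-p)*0.829606] = 1.528192


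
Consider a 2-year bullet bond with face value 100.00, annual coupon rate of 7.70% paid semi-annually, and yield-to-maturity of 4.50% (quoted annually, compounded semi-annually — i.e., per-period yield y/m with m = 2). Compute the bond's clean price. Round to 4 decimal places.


Answer: Price = 106.0556

Derivation:
Coupon per period c = face * coupon_rate / m = 3.850000
Periods per year m = 2; per-period yield y/m = 0.022500
Number of cashflows N = 4
Cashflows (t years, CF_t, discount factor 1/(1+y/m)^(m*t), PV):
  t = 0.5000: CF_t = 3.850000, DF = 0.977995, PV = 3.765281
  t = 1.0000: CF_t = 3.850000, DF = 0.956474, PV = 3.682427
  t = 1.5000: CF_t = 3.850000, DF = 0.935427, PV = 3.601395
  t = 2.0000: CF_t = 103.850000, DF = 0.914843, PV = 95.006481
Price P = sum_t PV_t = 106.055584


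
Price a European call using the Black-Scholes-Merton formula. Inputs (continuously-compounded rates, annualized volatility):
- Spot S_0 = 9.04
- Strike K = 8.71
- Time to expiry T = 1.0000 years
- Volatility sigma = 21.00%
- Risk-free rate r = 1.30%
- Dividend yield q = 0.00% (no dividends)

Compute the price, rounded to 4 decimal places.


Answer: Price = 0.9796

Derivation:
d1 = (ln(S/K) + (r - q + 0.5*sigma^2) * T) / (sigma * sqrt(T)) = 0.34398754
d2 = d1 - sigma * sqrt(T) = 0.13398754
exp(-rT) = 0.98708414; exp(-qT) = 1.00000000
C = S_0 * exp(-qT) * N(d1) - K * exp(-rT) * N(d2)
N(d1) = 0.63457217; N(d2) = 0.55329379
C = 9.0400 * 1.00000000 * 0.63457217 - 8.7100 * 0.98708414 * 0.55329379 = 0.9796


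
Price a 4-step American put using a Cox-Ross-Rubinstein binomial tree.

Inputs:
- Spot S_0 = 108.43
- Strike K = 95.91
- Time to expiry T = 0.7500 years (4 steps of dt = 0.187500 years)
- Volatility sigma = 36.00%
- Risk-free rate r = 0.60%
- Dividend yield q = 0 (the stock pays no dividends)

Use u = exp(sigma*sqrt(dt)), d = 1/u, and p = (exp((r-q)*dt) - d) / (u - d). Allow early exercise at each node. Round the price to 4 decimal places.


Answer: Price = V(0,0) = 7.7949

Derivation:
dt = T/N = 0.187500
u = exp(sigma*sqrt(dt)) = 1.168691; d = 1/u = 0.855658
p = (exp((r-q)*dt) - d) / (u - d) = 0.464703
Discount per step: exp(-r*dt) = 0.998876
Stock lattice S(k, i) with i counting down-moves:
  k=0: S(0,0) = 108.4300
  k=1: S(1,0) = 126.7212; S(1,1) = 92.7790
  k=2: S(2,0) = 148.0980; S(2,1) = 108.4300; S(2,2) = 79.3871
  k=3: S(3,0) = 173.0808; S(3,1) = 126.7212; S(3,2) = 92.7790; S(3,3) = 67.9282
  k=4: S(4,0) = 202.2780; S(4,1) = 148.0980; S(4,2) = 108.4300; S(4,3) = 79.3871; S(4,4) = 58.1233
Terminal payoffs V(N, i) = max(K - S_T, 0):
  V(4,0) = 0.000000; V(4,1) = 0.000000; V(4,2) = 0.000000; V(4,3) = 16.522918; V(4,4) = 37.786706
Backward induction: V(k, i) = exp(-r*dt) * [p * V(k+1, i) + (1-p) * V(k+1, i+1)]; then take max(V_cont, immediate exercise) for American.
  V(3,0) = exp(-r*dt) * [p*0.000000 + (1-p)*0.000000] = 0.000000; exercise = 0.000000; V(3,0) = max -> 0.000000
  V(3,1) = exp(-r*dt) * [p*0.000000 + (1-p)*0.000000] = 0.000000; exercise = 0.000000; V(3,1) = max -> 0.000000
  V(3,2) = exp(-r*dt) * [p*0.000000 + (1-p)*16.522918] = 8.834716; exercise = 3.131008; V(3,2) = max -> 8.834716
  V(3,3) = exp(-r*dt) * [p*16.522918 + (1-p)*37.786706] = 27.873974; exercise = 27.981812; V(3,3) = max -> 27.981812
  V(2,0) = exp(-r*dt) * [p*0.000000 + (1-p)*0.000000] = 0.000000; exercise = 0.000000; V(2,0) = max -> 0.000000
  V(2,1) = exp(-r*dt) * [p*0.000000 + (1-p)*8.834716] = 4.723876; exercise = 0.000000; V(2,1) = max -> 4.723876
  V(2,2) = exp(-r*dt) * [p*8.834716 + (1-p)*27.981812] = 19.062633; exercise = 16.522918; V(2,2) = max -> 19.062633
  V(1,0) = exp(-r*dt) * [p*0.000000 + (1-p)*4.723876] = 2.525831; exercise = 0.000000; V(1,0) = max -> 2.525831
  V(1,1) = exp(-r*dt) * [p*4.723876 + (1-p)*19.062633] = 12.385421; exercise = 3.131008; V(1,1) = max -> 12.385421
  V(0,0) = exp(-r*dt) * [p*2.525831 + (1-p)*12.385421] = 7.794861; exercise = 0.000000; V(0,0) = max -> 7.794861


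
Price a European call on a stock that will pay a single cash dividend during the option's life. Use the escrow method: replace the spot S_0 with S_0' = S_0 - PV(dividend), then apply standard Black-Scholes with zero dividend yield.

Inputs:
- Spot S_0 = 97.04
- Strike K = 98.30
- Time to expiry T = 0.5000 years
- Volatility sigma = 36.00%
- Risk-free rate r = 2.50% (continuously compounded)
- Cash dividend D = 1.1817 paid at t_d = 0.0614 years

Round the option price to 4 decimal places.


PV(D) = D * exp(-r * t_d) = 1.1817 * 0.99846618 = 1.17988748
S_0' = S_0 - PV(D) = 97.0400 - 1.17988748 = 95.86011252
d1 = (ln(S_0'/K) + (r + sigma^2/2)*T) / (sigma*sqrt(T)) = 0.07764795
d2 = d1 - sigma*sqrt(T) = -0.17691049
exp(-rT) = 0.98757780
N(d1) = 0.53094595; N(d2) = 0.42978935
C = S_0' * N(d1) - K * exp(-rT) * N(d2) = 95.86011252 * 0.53094595 - 98.3000 * 0.98757780 * 0.42978935 = 9.1731

Answer: Price = 9.1731


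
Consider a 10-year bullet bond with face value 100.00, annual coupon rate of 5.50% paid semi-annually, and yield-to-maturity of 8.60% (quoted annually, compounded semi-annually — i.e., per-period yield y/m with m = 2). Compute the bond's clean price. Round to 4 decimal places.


Answer: Price = 79.4837

Derivation:
Coupon per period c = face * coupon_rate / m = 2.750000
Periods per year m = 2; per-period yield y/m = 0.043000
Number of cashflows N = 20
Cashflows (t years, CF_t, discount factor 1/(1+y/m)^(m*t), PV):
  t = 0.5000: CF_t = 2.750000, DF = 0.958773, PV = 2.636625
  t = 1.0000: CF_t = 2.750000, DF = 0.919245, PV = 2.527924
  t = 1.5000: CF_t = 2.750000, DF = 0.881347, PV = 2.423705
  t = 2.0000: CF_t = 2.750000, DF = 0.845012, PV = 2.323782
  t = 2.5000: CF_t = 2.750000, DF = 0.810174, PV = 2.227979
  t = 3.0000: CF_t = 2.750000, DF = 0.776773, PV = 2.136126
  t = 3.5000: CF_t = 2.750000, DF = 0.744749, PV = 2.048059
  t = 4.0000: CF_t = 2.750000, DF = 0.714045, PV = 1.963624
  t = 4.5000: CF_t = 2.750000, DF = 0.684607, PV = 1.882669
  t = 5.0000: CF_t = 2.750000, DF = 0.656382, PV = 1.805052
  t = 5.5000: CF_t = 2.750000, DF = 0.629322, PV = 1.730634
  t = 6.0000: CF_t = 2.750000, DF = 0.603376, PV = 1.659285
  t = 6.5000: CF_t = 2.750000, DF = 0.578501, PV = 1.590877
  t = 7.0000: CF_t = 2.750000, DF = 0.554651, PV = 1.525290
  t = 7.5000: CF_t = 2.750000, DF = 0.531784, PV = 1.462406
  t = 8.0000: CF_t = 2.750000, DF = 0.509860, PV = 1.402115
  t = 8.5000: CF_t = 2.750000, DF = 0.488840, PV = 1.344310
  t = 9.0000: CF_t = 2.750000, DF = 0.468687, PV = 1.288888
  t = 9.5000: CF_t = 2.750000, DF = 0.449364, PV = 1.235751
  t = 10.0000: CF_t = 102.750000, DF = 0.430838, PV = 44.268587
Price P = sum_t PV_t = 79.483689


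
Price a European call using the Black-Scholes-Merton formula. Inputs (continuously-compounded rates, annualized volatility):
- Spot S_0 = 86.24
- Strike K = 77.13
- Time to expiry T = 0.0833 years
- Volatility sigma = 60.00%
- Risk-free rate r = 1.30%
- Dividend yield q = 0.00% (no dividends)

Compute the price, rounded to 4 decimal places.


d1 = (ln(S/K) + (r - q + 0.5*sigma^2) * T) / (sigma * sqrt(T)) = 0.73753176
d2 = d1 - sigma * sqrt(T) = 0.56436133
exp(-rT) = 0.99891769; exp(-qT) = 1.00000000
C = S_0 * exp(-qT) * N(d1) - K * exp(-rT) * N(d2)
N(d1) = 0.76960048; N(d2) = 0.71374587
C = 86.2400 * 1.00000000 * 0.76960048 - 77.1300 * 0.99891769 * 0.71374587 = 11.3787

Answer: Price = 11.3787


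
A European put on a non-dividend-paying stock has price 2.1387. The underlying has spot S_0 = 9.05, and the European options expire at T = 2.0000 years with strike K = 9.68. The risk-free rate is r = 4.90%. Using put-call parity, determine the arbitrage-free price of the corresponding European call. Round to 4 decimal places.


Put-call parity: C - P = S_0 * exp(-qT) - K * exp(-rT).
S_0 * exp(-qT) = 9.0500 * 1.00000000 = 9.05000000
K * exp(-rT) = 9.6800 * 0.90664890 = 8.77636139
C = P + S*exp(-qT) - K*exp(-rT)
C = 2.1387 + 9.05000000 - 8.77636139 = 2.4123

Answer: Call price = 2.4123


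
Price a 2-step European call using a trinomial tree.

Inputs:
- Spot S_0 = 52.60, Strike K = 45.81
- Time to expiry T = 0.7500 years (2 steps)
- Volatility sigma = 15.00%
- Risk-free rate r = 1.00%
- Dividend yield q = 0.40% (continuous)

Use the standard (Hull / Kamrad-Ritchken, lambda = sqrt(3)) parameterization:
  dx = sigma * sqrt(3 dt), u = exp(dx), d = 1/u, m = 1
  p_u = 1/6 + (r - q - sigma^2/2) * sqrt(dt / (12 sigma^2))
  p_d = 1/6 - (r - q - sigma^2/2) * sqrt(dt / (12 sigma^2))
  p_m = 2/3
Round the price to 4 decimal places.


Answer: Price = V(0,0) = 7.4149

Derivation:
dt = T/N = 0.375000; dx = sigma*sqrt(3*dt) = 0.159099
u = exp(dx) = 1.172454; d = 1/u = 0.852912
p_u = 0.160479, p_m = 0.666667, p_d = 0.172854
Discount per step: exp(-r*dt) = 0.996257
Stock lattice S(k, j) with j the centered position index:
  k=0: S(0,+0) = 52.6000
  k=1: S(1,-1) = 44.8632; S(1,+0) = 52.6000; S(1,+1) = 61.6711
  k=2: S(2,-2) = 38.2643; S(2,-1) = 44.8632; S(2,+0) = 52.6000; S(2,+1) = 61.6711; S(2,+2) = 72.3065
Terminal payoffs V(N, j) = max(S_T - K, 0):
  V(2,-2) = 0.000000; V(2,-1) = 0.000000; V(2,+0) = 6.790000; V(2,+1) = 15.861083; V(2,+2) = 26.496510
Backward induction: V(k, j) = exp(-r*dt) * [p_u * V(k+1, j+1) + p_m * V(k+1, j) + p_d * V(k+1, j-1)]
  V(1,-1) = exp(-r*dt) * [p_u*6.790000 + p_m*0.000000 + p_d*0.000000] = 1.085577
  V(1,+0) = exp(-r*dt) * [p_u*15.861083 + p_m*6.790000 + p_d*0.000000] = 7.045575
  V(1,+1) = exp(-r*dt) * [p_u*26.496510 + p_m*15.861083 + p_d*6.790000] = 15.939992
  V(0,+0) = exp(-r*dt) * [p_u*15.939992 + p_m*7.045575 + p_d*1.085577] = 7.414880


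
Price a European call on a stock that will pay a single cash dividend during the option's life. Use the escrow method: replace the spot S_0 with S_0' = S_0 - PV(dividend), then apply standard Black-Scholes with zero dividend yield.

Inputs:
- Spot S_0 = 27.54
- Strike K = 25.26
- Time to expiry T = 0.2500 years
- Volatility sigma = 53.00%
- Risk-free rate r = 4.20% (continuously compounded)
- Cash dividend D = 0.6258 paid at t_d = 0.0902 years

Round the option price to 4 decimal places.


Answer: Price = 3.8017

Derivation:
PV(D) = D * exp(-r * t_d) = 0.6258 * 0.99621877 = 0.62343370
S_0' = S_0 - PV(D) = 27.5400 - 0.62343370 = 26.91656630
d1 = (ln(S_0'/K) + (r + sigma^2/2)*T) / (sigma*sqrt(T)) = 0.41182010
d2 = d1 - sigma*sqrt(T) = 0.14682010
exp(-rT) = 0.98955493
N(d1) = 0.65976436; N(d2) = 0.55836299
C = S_0' * N(d1) - K * exp(-rT) * N(d2) = 26.91656630 * 0.65976436 - 25.2600 * 0.98955493 * 0.55836299 = 3.8017


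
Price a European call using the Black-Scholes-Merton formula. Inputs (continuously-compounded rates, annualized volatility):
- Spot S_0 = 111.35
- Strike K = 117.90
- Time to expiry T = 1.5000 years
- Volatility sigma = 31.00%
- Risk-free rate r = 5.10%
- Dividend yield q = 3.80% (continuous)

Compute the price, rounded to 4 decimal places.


Answer: Price = 14.2002

Derivation:
d1 = (ln(S/K) + (r - q + 0.5*sigma^2) * T) / (sigma * sqrt(T)) = 0.09064847
d2 = d1 - sigma * sqrt(T) = -0.28902244
exp(-rT) = 0.92635291; exp(-qT) = 0.94459407
C = S_0 * exp(-qT) * N(d1) - K * exp(-rT) * N(d2)
N(d1) = 0.53611404; N(d2) = 0.38628210
C = 111.3500 * 0.94459407 * 0.53611404 - 117.9000 * 0.92635291 * 0.38628210 = 14.2002


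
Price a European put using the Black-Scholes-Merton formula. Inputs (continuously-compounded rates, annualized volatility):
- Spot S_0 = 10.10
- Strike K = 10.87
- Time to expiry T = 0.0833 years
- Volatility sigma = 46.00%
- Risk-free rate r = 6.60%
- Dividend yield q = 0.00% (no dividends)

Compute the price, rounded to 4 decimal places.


d1 = (ln(S/K) + (r - q + 0.5*sigma^2) * T) / (sigma * sqrt(T)) = -0.44560526
d2 = d1 - sigma * sqrt(T) = -0.57836926
exp(-rT) = 0.99451729; exp(-qT) = 1.00000000
P = K * exp(-rT) * N(-d2) - S_0 * exp(-qT) * N(-d1)
N(-d1) = 0.67205879; N(-d2) = 0.71849258
P = 10.8700 * 0.99451729 * 0.71849258 - 10.1000 * 1.00000000 * 0.67205879 = 0.9794

Answer: Price = 0.9794


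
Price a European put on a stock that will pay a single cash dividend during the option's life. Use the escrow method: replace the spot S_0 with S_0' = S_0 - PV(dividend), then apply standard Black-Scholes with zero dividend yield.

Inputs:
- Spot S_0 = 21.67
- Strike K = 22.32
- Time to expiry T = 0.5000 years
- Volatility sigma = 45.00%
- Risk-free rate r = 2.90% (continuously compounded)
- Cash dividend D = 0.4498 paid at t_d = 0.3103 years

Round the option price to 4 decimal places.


PV(D) = D * exp(-r * t_d) = 0.4498 * 0.99104167 = 0.44577054
S_0' = S_0 - PV(D) = 21.6700 - 0.44577054 = 21.22422946
d1 = (ln(S_0'/K) + (r + sigma^2/2)*T) / (sigma*sqrt(T)) = 0.04646569
d2 = d1 - sigma*sqrt(T) = -0.27173237
exp(-rT) = 0.98560462
N(-d1) = 0.48146954; N(-d2) = 0.60708609
P = K * exp(-rT) * N(-d2) - S_0' * N(-d1) = 22.3200 * 0.98560462 * 0.60708609 - 21.22422946 * 0.48146954 = 3.1363

Answer: Price = 3.1363


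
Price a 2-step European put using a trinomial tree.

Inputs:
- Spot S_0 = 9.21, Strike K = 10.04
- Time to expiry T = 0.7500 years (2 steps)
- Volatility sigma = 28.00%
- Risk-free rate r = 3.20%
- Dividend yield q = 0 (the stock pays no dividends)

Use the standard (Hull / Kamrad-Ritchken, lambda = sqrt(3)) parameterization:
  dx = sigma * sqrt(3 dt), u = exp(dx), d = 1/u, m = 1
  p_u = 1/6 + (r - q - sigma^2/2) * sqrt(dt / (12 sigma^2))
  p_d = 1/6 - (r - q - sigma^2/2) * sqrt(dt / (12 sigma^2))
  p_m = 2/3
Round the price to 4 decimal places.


Answer: Price = V(0,0) = 1.2593

Derivation:
dt = T/N = 0.375000; dx = sigma*sqrt(3*dt) = 0.296985
u = exp(dx) = 1.345795; d = 1/u = 0.743055
p_u = 0.162121, p_m = 0.666667, p_d = 0.171212
Discount per step: exp(-r*dt) = 0.988072
Stock lattice S(k, j) with j the centered position index:
  k=0: S(0,+0) = 9.2100
  k=1: S(1,-1) = 6.8435; S(1,+0) = 9.2100; S(1,+1) = 12.3948
  k=2: S(2,-2) = 5.0851; S(2,-1) = 6.8435; S(2,+0) = 9.2100; S(2,+1) = 12.3948; S(2,+2) = 16.6808
Terminal payoffs V(N, j) = max(K - S_T, 0):
  V(2,-2) = 4.954872; V(2,-1) = 3.196461; V(2,+0) = 0.830000; V(2,+1) = 0.000000; V(2,+2) = 0.000000
Backward induction: V(k, j) = exp(-r*dt) * [p_u * V(k+1, j+1) + p_m * V(k+1, j) + p_d * V(k+1, j-1)]
  V(1,-1) = exp(-r*dt) * [p_u*0.830000 + p_m*3.196461 + p_d*4.954872] = 3.076727
  V(1,+0) = exp(-r*dt) * [p_u*0.000000 + p_m*0.830000 + p_d*3.196461] = 1.087479
  V(1,+1) = exp(-r*dt) * [p_u*0.000000 + p_m*0.000000 + p_d*0.830000] = 0.140411
  V(0,+0) = exp(-r*dt) * [p_u*0.140411 + p_m*1.087479 + p_d*3.076727] = 1.259320


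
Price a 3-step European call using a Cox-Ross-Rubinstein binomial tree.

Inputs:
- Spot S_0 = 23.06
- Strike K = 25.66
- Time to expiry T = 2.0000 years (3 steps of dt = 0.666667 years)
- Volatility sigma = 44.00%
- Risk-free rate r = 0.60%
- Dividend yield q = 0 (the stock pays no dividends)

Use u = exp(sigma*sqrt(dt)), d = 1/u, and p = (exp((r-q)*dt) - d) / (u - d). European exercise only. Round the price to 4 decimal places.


dt = T/N = 0.666667
u = exp(sigma*sqrt(dt)) = 1.432267; d = 1/u = 0.698194
p = (exp((r-q)*dt) - d) / (u - d) = 0.416599
Discount per step: exp(-r*dt) = 0.996008
Stock lattice S(k, i) with i counting down-moves:
  k=0: S(0,0) = 23.0600
  k=1: S(1,0) = 33.0281; S(1,1) = 16.1004
  k=2: S(2,0) = 47.3050; S(2,1) = 23.0600; S(2,2) = 11.2412
  k=3: S(3,0) = 67.7534; S(3,1) = 33.0281; S(3,2) = 16.1004; S(3,3) = 7.8485
Terminal payoffs V(N, i) = max(S_T - K, 0):
  V(3,0) = 42.093424; V(3,1) = 7.368077; V(3,2) = 0.000000; V(3,3) = 0.000000
Backward induction: V(k, i) = exp(-r*dt) * [p * V(k+1, i) + (1-p) * V(k+1, i+1)].
  V(2,0) = exp(-r*dt) * [p*42.093424 + (1-p)*7.368077] = 21.747459
  V(2,1) = exp(-r*dt) * [p*7.368077 + (1-p)*0.000000] = 3.057280
  V(2,2) = exp(-r*dt) * [p*0.000000 + (1-p)*0.000000] = 0.000000
  V(1,0) = exp(-r*dt) * [p*21.747459 + (1-p)*3.057280] = 10.800303
  V(1,1) = exp(-r*dt) * [p*3.057280 + (1-p)*0.000000] = 1.268575
  V(0,0) = exp(-r*dt) * [p*10.800303 + (1-p)*1.268575] = 5.218568

Answer: Price = V(0,0) = 5.2186


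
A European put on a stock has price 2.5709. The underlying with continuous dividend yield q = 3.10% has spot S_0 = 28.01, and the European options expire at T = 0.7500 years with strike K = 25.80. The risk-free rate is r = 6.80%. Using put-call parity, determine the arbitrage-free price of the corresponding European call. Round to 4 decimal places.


Answer: Call price = 5.4200

Derivation:
Put-call parity: C - P = S_0 * exp(-qT) - K * exp(-rT).
S_0 * exp(-qT) = 28.0100 * 0.97701820 = 27.36627975
K * exp(-rT) = 25.8000 * 0.95027867 = 24.51718970
C = P + S*exp(-qT) - K*exp(-rT)
C = 2.5709 + 27.36627975 - 24.51718970 = 5.4200


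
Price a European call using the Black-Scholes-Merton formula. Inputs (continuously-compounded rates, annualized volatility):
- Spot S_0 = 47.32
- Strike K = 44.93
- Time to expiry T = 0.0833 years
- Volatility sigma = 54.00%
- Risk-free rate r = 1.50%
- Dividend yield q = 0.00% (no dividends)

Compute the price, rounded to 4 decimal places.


d1 = (ln(S/K) + (r - q + 0.5*sigma^2) * T) / (sigma * sqrt(T)) = 0.41848275
d2 = d1 - sigma * sqrt(T) = 0.26262936
exp(-rT) = 0.99875128; exp(-qT) = 1.00000000
C = S_0 * exp(-qT) * N(d1) - K * exp(-rT) * N(d2)
N(d1) = 0.66220290; N(d2) = 0.60358186
C = 47.3200 * 1.00000000 * 0.66220290 - 44.9300 * 0.99875128 * 0.60358186 = 4.2504

Answer: Price = 4.2504


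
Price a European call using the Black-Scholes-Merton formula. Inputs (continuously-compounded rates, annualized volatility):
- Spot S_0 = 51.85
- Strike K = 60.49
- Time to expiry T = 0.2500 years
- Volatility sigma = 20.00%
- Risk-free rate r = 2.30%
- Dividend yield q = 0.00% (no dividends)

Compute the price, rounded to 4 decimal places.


Answer: Price = 0.1697

Derivation:
d1 = (ln(S/K) + (r - q + 0.5*sigma^2) * T) / (sigma * sqrt(T)) = -1.43373127
d2 = d1 - sigma * sqrt(T) = -1.53373127
exp(-rT) = 0.99426650; exp(-qT) = 1.00000000
C = S_0 * exp(-qT) * N(d1) - K * exp(-rT) * N(d2)
N(d1) = 0.07582448; N(d2) = 0.06254789
C = 51.8500 * 1.00000000 * 0.07582448 - 60.4900 * 0.99426650 * 0.06254789 = 0.1697


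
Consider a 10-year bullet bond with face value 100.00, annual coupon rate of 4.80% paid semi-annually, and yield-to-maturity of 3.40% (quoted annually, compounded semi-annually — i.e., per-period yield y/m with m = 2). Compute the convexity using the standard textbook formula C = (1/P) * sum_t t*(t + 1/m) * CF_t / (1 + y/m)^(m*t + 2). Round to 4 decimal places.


Answer: Convexity = 77.2155

Derivation:
Coupon per period c = face * coupon_rate / m = 2.400000
Periods per year m = 2; per-period yield y/m = 0.017000
Number of cashflows N = 20
Cashflows (t years, CF_t, discount factor 1/(1+y/m)^(m*t), PV):
  t = 0.5000: CF_t = 2.400000, DF = 0.983284, PV = 2.359882
  t = 1.0000: CF_t = 2.400000, DF = 0.966848, PV = 2.320435
  t = 1.5000: CF_t = 2.400000, DF = 0.950686, PV = 2.281647
  t = 2.0000: CF_t = 2.400000, DF = 0.934795, PV = 2.243507
  t = 2.5000: CF_t = 2.400000, DF = 0.919169, PV = 2.206005
  t = 3.0000: CF_t = 2.400000, DF = 0.903804, PV = 2.169130
  t = 3.5000: CF_t = 2.400000, DF = 0.888696, PV = 2.132871
  t = 4.0000: CF_t = 2.400000, DF = 0.873841, PV = 2.097218
  t = 4.5000: CF_t = 2.400000, DF = 0.859234, PV = 2.062161
  t = 5.0000: CF_t = 2.400000, DF = 0.844871, PV = 2.027691
  t = 5.5000: CF_t = 2.400000, DF = 0.830748, PV = 1.993796
  t = 6.0000: CF_t = 2.400000, DF = 0.816862, PV = 1.960468
  t = 6.5000: CF_t = 2.400000, DF = 0.803207, PV = 1.927697
  t = 7.0000: CF_t = 2.400000, DF = 0.789781, PV = 1.895474
  t = 7.5000: CF_t = 2.400000, DF = 0.776579, PV = 1.863790
  t = 8.0000: CF_t = 2.400000, DF = 0.763598, PV = 1.832635
  t = 8.5000: CF_t = 2.400000, DF = 0.750834, PV = 1.802001
  t = 9.0000: CF_t = 2.400000, DF = 0.738283, PV = 1.771879
  t = 9.5000: CF_t = 2.400000, DF = 0.725942, PV = 1.742261
  t = 10.0000: CF_t = 102.400000, DF = 0.713807, PV = 73.093860
Price P = sum_t PV_t = 111.784408
Convexity numerator sum_t t*(t + 1/m) * CF_t / (1+y/m)^(m*t + 2):
  t = 0.5000: term = 1.140823
  t = 1.0000: term = 3.365261
  t = 1.5000: term = 6.618015
  t = 2.0000: term = 10.845649
  t = 2.5000: term = 15.996532
  t = 3.0000: term = 22.020791
  t = 3.5000: term = 28.870260
  t = 4.0000: term = 36.498433
  t = 4.5000: term = 44.860414
  t = 5.0000: term = 53.912876
  t = 5.5000: term = 63.614013
  t = 6.0000: term = 73.923498
  t = 6.5000: term = 84.802439
  t = 7.0000: term = 96.213342
  t = 7.5000: term = 108.120064
  t = 8.0000: term = 120.487780
  t = 8.5000: term = 133.282942
  t = 9.0000: term = 146.473243
  t = 9.5000: term = 160.027579
  t = 10.0000: term = 7420.416653
Convexity = (1/P) * sum = 8631.490606 / 111.784408 = 77.215515


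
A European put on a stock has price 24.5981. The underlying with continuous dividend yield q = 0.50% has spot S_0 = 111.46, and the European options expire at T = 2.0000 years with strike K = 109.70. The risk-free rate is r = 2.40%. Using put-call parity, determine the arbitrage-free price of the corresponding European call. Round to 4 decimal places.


Answer: Call price = 30.3903

Derivation:
Put-call parity: C - P = S_0 * exp(-qT) - K * exp(-rT).
S_0 * exp(-qT) = 111.4600 * 0.99004983 = 110.35095447
K * exp(-rT) = 109.7000 * 0.95313379 = 104.55877644
C = P + S*exp(-qT) - K*exp(-rT)
C = 24.5981 + 110.35095447 - 104.55877644 = 30.3903


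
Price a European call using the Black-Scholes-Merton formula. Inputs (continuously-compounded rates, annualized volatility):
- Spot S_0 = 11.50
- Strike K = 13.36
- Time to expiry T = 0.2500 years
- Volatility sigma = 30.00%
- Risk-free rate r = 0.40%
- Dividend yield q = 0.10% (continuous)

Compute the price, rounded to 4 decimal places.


d1 = (ln(S/K) + (r - q + 0.5*sigma^2) * T) / (sigma * sqrt(T)) = -0.91945422
d2 = d1 - sigma * sqrt(T) = -1.06945422
exp(-rT) = 0.99900050; exp(-qT) = 0.99975003
C = S_0 * exp(-qT) * N(d1) - K * exp(-rT) * N(d2)
N(d1) = 0.17892902; N(d2) = 0.14243252
C = 11.5000 * 0.99975003 * 0.17892902 - 13.3600 * 0.99900050 * 0.14243252 = 0.1562

Answer: Price = 0.1562


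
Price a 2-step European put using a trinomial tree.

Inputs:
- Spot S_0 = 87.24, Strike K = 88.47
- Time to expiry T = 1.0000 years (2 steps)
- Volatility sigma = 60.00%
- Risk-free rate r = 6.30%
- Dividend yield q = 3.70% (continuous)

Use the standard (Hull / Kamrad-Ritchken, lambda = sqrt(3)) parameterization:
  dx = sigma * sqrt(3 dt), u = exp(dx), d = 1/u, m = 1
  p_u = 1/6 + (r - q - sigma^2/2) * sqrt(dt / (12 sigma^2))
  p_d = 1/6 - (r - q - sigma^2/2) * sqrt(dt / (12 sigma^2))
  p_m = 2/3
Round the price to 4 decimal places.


dt = T/N = 0.500000; dx = sigma*sqrt(3*dt) = 0.734847
u = exp(dx) = 2.085163; d = 1/u = 0.479579
p_u = 0.114275, p_m = 0.666667, p_d = 0.219059
Discount per step: exp(-r*dt) = 0.968991
Stock lattice S(k, j) with j the centered position index:
  k=0: S(0,+0) = 87.2400
  k=1: S(1,-1) = 41.8385; S(1,+0) = 87.2400; S(1,+1) = 181.9096
  k=2: S(2,-2) = 20.0648; S(2,-1) = 41.8385; S(2,+0) = 87.2400; S(2,+1) = 181.9096; S(2,+2) = 379.3111
Terminal payoffs V(N, j) = max(K - S_T, 0):
  V(2,-2) = 68.405159; V(2,-1) = 46.631540; V(2,+0) = 1.230000; V(2,+1) = 0.000000; V(2,+2) = 0.000000
Backward induction: V(k, j) = exp(-r*dt) * [p_u * V(k+1, j+1) + p_m * V(k+1, j) + p_d * V(k+1, j-1)]
  V(1,-1) = exp(-r*dt) * [p_u*1.230000 + p_m*46.631540 + p_d*68.405159] = 44.779964
  V(1,+0) = exp(-r*dt) * [p_u*0.000000 + p_m*1.230000 + p_d*46.631540] = 10.692851
  V(1,+1) = exp(-r*dt) * [p_u*0.000000 + p_m*0.000000 + p_d*1.230000] = 0.261087
  V(0,+0) = exp(-r*dt) * [p_u*0.261087 + p_m*10.692851 + p_d*44.779964] = 16.441680

Answer: Price = V(0,0) = 16.4417


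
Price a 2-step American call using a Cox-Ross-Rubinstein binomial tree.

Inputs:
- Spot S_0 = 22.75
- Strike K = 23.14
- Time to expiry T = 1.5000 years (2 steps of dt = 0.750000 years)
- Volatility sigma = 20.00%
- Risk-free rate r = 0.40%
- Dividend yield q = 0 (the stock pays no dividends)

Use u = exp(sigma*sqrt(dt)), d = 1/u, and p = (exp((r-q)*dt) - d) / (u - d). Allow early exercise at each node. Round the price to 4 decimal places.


dt = T/N = 0.750000
u = exp(sigma*sqrt(dt)) = 1.189110; d = 1/u = 0.840965
p = (exp((r-q)*dt) - d) / (u - d) = 0.465437
Discount per step: exp(-r*dt) = 0.997004
Stock lattice S(k, i) with i counting down-moves:
  k=0: S(0,0) = 22.7500
  k=1: S(1,0) = 27.0523; S(1,1) = 19.1320
  k=2: S(2,0) = 32.1681; S(2,1) = 22.7500; S(2,2) = 16.0893
Terminal payoffs V(N, i) = max(S_T - K, 0):
  V(2,0) = 9.028101; V(2,1) = 0.000000; V(2,2) = 0.000000
Backward induction: V(k, i) = exp(-r*dt) * [p * V(k+1, i) + (1-p) * V(k+1, i+1)]; then take max(V_cont, immediate exercise) for American.
  V(1,0) = exp(-r*dt) * [p*9.028101 + (1-p)*0.000000] = 4.189422; exercise = 3.912251; V(1,0) = max -> 4.189422
  V(1,1) = exp(-r*dt) * [p*0.000000 + (1-p)*0.000000] = 0.000000; exercise = 0.000000; V(1,1) = max -> 0.000000
  V(0,0) = exp(-r*dt) * [p*4.189422 + (1-p)*0.000000] = 1.944070; exercise = 0.000000; V(0,0) = max -> 1.944070

Answer: Price = V(0,0) = 1.9441


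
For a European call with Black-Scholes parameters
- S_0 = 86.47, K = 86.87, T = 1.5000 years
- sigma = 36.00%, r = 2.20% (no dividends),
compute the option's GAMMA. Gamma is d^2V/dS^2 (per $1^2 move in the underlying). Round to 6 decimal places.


Answer: Gamma = 0.010048

Derivation:
d1 = 0.2848320759; d2 = -0.1560760778
phi(d1) = 0.3830831587; exp(-qT) = 1.0000000000; exp(-rT) = 0.9675385596
Gamma = exp(-qT) * phi(d1) / (S * sigma * sqrt(T)) = 1.0000000000 * 0.3830831587 / (86.4700 * 0.3600 * 1.2247448714) = 0.010048


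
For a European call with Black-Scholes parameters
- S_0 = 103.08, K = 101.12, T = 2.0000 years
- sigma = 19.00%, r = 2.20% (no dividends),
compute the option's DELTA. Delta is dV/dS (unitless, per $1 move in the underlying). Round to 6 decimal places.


d1 = 0.3695468635; d2 = 0.1008462866
phi(d1) = 0.3726107480; exp(-qT) = 1.0000000000; exp(-rT) = 0.9569539575
N(d1) = 0.6441399254
Delta = exp(-qT) * N(d1) = 1.0000000000 * 0.6441399254 = 0.644140

Answer: Delta = 0.644140


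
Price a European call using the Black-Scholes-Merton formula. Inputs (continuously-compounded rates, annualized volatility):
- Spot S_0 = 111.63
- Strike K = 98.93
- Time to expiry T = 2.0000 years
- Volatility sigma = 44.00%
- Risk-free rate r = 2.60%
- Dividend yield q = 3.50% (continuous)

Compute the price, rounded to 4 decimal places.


Answer: Price = 29.5866

Derivation:
d1 = (ln(S/K) + (r - q + 0.5*sigma^2) * T) / (sigma * sqrt(T)) = 0.47629636
d2 = d1 - sigma * sqrt(T) = -0.14595760
exp(-rT) = 0.94932887; exp(-qT) = 0.93239382
C = S_0 * exp(-qT) * N(d1) - K * exp(-rT) * N(d2)
N(d1) = 0.68306837; N(d2) = 0.44197743
C = 111.6300 * 0.93239382 * 0.68306837 - 98.9300 * 0.94932887 * 0.44197743 = 29.5866
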